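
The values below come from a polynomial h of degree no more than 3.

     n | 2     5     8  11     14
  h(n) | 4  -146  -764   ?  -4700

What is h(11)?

The 4 known points determine the degree-3 polynomial uniquely.
Write h(n) = an^3 + bn^2 + cn + d. Substituting each data point gives a linear system:
  8a + 4b + 2c + d = 4
  125a + 25b + 5c + d = -146
  512a + 64b + 8c + d = -764
  2744a + 196b + 14c + d = -4700
Solving the system yields a = -2, b = 4, c = 0, d = 4.
So h(n) = -2n³ + 4n² + 4.
Then h(11) = -2174.

-2174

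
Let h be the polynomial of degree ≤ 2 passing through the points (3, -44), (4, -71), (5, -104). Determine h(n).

h(n) = -3n^2 - 6n + 1

Write h(n) = an^2 + bn + c. Substituting each data point gives a linear system:
  9a + 3b + c = -44
  16a + 4b + c = -71
  25a + 5b + c = -104
Solving the system yields a = -3, b = -6, c = 1.
So h(n) = -3n² - 6n + 1.
Check: h(5) = -104. ✓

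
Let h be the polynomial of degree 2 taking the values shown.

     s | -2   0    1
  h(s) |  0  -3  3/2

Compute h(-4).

Using the Lagrange interpolation formula with nodes -2, 0, 1:
  L_0(s) = s(s - 1) / 6
  L_1(s) = (s + 2)(s - 1) / -2
  L_2(s) = (s + 2)s / 3
Then h(s) = 0·L_0(s) - 3·L_1(s) + 3/2·L_2(s).
Expanding and collecting terms gives h(s) = 2s² + (5/2)s - 3.
Evaluating at s = -4: h(-4) = 19.

19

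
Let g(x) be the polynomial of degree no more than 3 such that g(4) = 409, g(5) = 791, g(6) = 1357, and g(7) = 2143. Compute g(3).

175

Using the Lagrange interpolation formula with nodes 4, 5, 6, 7:
  L_0(x) = (x - 5)(x - 6)(x - 7) / -6
  L_1(x) = (x - 4)(x - 6)(x - 7) / 2
  L_2(x) = (x - 4)(x - 5)(x - 7) / -2
  L_3(x) = (x - 4)(x - 5)(x - 6) / 6
Then g(x) = 409·L_0(x) + 791·L_1(x) + 1357·L_2(x) + 2143·L_3(x).
Expanding and collecting terms gives g(x) = 6x³ + 2x² - 2x + 1.
Evaluating at x = 3: g(3) = 175.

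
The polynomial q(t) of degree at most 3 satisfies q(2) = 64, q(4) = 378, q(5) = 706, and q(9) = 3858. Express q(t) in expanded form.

Using the Lagrange interpolation formula with nodes 2, 4, 5, 9:
  L_0(t) = (t - 4)(t - 5)(t - 9) / -42
  L_1(t) = (t - 2)(t - 5)(t - 9) / 10
  L_2(t) = (t - 2)(t - 4)(t - 9) / -12
  L_3(t) = (t - 2)(t - 4)(t - 5) / 140
Then q(t) = 64·L_0(t) + 378·L_1(t) + 706·L_2(t) + 3858·L_3(t).
Expanding and collecting terms gives q(t) = 5t^3 + 2t^2 + 5t + 6.
Check: q(5) = 706. ✓

q(t) = 5t^3 + 2t^2 + 5t + 6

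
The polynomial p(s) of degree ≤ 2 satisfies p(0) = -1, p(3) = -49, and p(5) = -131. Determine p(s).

p(s) = -5s^2 - s - 1

Write p(s) = as^2 + bs + c. Substituting each data point gives a linear system:
  c = -1
  9a + 3b + c = -49
  25a + 5b + c = -131
Solving the system yields a = -5, b = -1, c = -1.
So p(s) = -5s² - s - 1.
Check: p(5) = -131. ✓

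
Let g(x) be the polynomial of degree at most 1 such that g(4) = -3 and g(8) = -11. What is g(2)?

Using the Lagrange interpolation formula with nodes 4, 8:
  L_0(x) = (x - 8) / -4
  L_1(x) = (x - 4) / 4
Then g(x) = -3·L_0(x) - 11·L_1(x).
Expanding and collecting terms gives g(x) = -2x + 5.
Evaluating at x = 2: g(2) = 1.

1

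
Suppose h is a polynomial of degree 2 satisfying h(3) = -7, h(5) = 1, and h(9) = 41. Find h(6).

8

Write h(u) = au^2 + bu + c. Substituting each data point gives a linear system:
  9a + 3b + c = -7
  25a + 5b + c = 1
  81a + 9b + c = 41
Solving the system yields a = 1, b = -4, c = -4.
So h(u) = u^2 - 4u - 4.
Then h(6) = 8.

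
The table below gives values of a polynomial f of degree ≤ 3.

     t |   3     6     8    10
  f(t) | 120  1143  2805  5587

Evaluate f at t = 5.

642

Write f(t) = at^3 + bt^2 + ct + d. Substituting each data point gives a linear system:
  27a + 9b + 3c + d = 120
  216a + 36b + 6c + d = 1143
  512a + 64b + 8c + d = 2805
  1000a + 100b + 10c + d = 5587
Solving the system yields a = 6, b = -4, c = -1, d = -3.
So f(t) = 6t^3 - 4t^2 - t - 3.
Then f(5) = 642.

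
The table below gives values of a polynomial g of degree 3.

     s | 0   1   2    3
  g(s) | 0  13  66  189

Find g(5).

Forward differences of the values at s = 0, 1, 2, 3:
  g  : 0  13  66  189
  Δ  : 13  53  123
  Δ^2: 40  70
  Δ^3: 30
The third differences are constant, confirming degree 3.
Interpolating (Newton forward form) and evaluating at s = 5 gives g(5) = 765.

765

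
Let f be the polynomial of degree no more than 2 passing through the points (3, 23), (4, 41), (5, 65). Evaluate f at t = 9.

221

Write f(t) = at^2 + bt + c. Substituting each data point gives a linear system:
  9a + 3b + c = 23
  16a + 4b + c = 41
  25a + 5b + c = 65
Solving the system yields a = 3, b = -3, c = 5.
So f(t) = 3t^2 - 3t + 5.
Then f(9) = 221.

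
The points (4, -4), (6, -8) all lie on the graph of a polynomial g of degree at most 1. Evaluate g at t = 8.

Write g(t) = at + b. Substituting each data point gives a linear system:
  4a + b = -4
  6a + b = -8
Solving the system yields a = -2, b = 4.
So g(t) = -2t + 4.
Then g(8) = -12.

-12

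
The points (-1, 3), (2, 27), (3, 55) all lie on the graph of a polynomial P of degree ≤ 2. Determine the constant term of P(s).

1

Write P(s) = as^2 + bs + c. Substituting each data point gives a linear system:
  a - b + c = 3
  4a + 2b + c = 27
  9a + 3b + c = 55
Solving the system yields a = 5, b = 3, c = 1.
So P(s) = 5s^2 + 3s + 1.
The constant term is 1.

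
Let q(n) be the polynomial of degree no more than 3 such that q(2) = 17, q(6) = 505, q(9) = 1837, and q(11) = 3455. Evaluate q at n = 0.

1

Using the Lagrange interpolation formula with nodes 2, 6, 9, 11:
  L_0(n) = (n - 6)(n - 9)(n - 11) / -252
  L_1(n) = (n - 2)(n - 9)(n - 11) / 60
  L_2(n) = (n - 2)(n - 6)(n - 11) / -42
  L_3(n) = (n - 2)(n - 6)(n - 9) / 90
Then q(n) = 17·L_0(n) + 505·L_1(n) + 1837·L_2(n) + 3455·L_3(n).
Expanding and collecting terms gives q(n) = 3n^3 - 5n^2 + 6n + 1.
Evaluating at n = 0: q(0) = 1.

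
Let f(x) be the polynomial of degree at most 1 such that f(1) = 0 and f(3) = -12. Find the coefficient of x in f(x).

-6

Write f(x) = ax + b. Substituting each data point gives a linear system:
  a + b = 0
  3a + b = -12
Solving the system yields a = -6, b = 6.
So f(x) = -6x + 6.
The leading coefficient is -6.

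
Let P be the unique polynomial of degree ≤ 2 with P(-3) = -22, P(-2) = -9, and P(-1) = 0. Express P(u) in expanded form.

Write P(u) = au^2 + bu + c. Substituting each data point gives a linear system:
  9a - 3b + c = -22
  4a - 2b + c = -9
  a - b + c = 0
Solving the system yields a = -2, b = 3, c = 5.
So P(u) = -2u² + 3u + 5.
Check: P(-3) = -22. ✓

P(u) = -2u^2 + 3u + 5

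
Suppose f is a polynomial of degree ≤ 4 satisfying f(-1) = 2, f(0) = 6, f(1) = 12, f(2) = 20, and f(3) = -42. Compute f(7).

Using the Lagrange interpolation formula with nodes -1, 0, 1, 2, 3:
  L_0(s) = s(s - 1)(s - 2)(s - 3) / 24
  L_1(s) = (s + 1)(s - 1)(s - 2)(s - 3) / -6
  L_2(s) = (s + 1)s(s - 2)(s - 3) / 4
  L_3(s) = (s + 1)s(s - 1)(s - 3) / -6
  L_4(s) = (s + 1)s(s - 1)(s - 2) / 24
Then f(s) = 2·L_0(s) + 6·L_1(s) + 12·L_2(s) + 20·L_3(s) - 42·L_4(s).
Expanding and collecting terms gives f(s) = -3s^4 + 6s^3 + 4s^2 - s + 6.
Evaluating at s = 7: f(7) = -4950.

-4950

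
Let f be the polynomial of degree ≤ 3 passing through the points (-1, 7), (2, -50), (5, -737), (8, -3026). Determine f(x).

f(x) = -6x^3 + x^2 - 2x - 2

Using the Lagrange interpolation formula with nodes -1, 2, 5, 8:
  L_0(x) = (x - 2)(x - 5)(x - 8) / -162
  L_1(x) = (x + 1)(x - 5)(x - 8) / 54
  L_2(x) = (x + 1)(x - 2)(x - 8) / -54
  L_3(x) = (x + 1)(x - 2)(x - 5) / 162
Then f(x) = 7·L_0(x) - 50·L_1(x) - 737·L_2(x) - 3026·L_3(x).
Expanding and collecting terms gives f(x) = -6x³ + x² - 2x - 2.
Check: f(5) = -737. ✓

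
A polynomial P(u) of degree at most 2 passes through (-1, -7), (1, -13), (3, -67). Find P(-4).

-88

Forward differences of the values at u = -1, 1, 3:
  P  : -7  -13  -67
  Δ  : -6  -54
  Δ^2: -48
The second differences are constant, confirming degree 2.
Interpolating (Newton forward form) and evaluating at u = -4 gives P(-4) = -88.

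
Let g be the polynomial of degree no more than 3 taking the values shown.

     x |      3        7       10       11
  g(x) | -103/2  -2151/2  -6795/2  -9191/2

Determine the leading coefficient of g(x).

-4

Write g(x) = ax^3 + bx^2 + cx + d. Substituting each data point gives a linear system:
  27a + 9b + 3c + d = -103/2
  343a + 49b + 7c + d = -2151/2
  1000a + 100b + 10c + d = -6795/2
  1331a + 121b + 11c + d = -9191/2
Solving the system yields a = -4, b = 6, c = 0, d = 5/2.
So g(x) = -4x^3 + 6x^2 + 5/2.
The leading coefficient is -4.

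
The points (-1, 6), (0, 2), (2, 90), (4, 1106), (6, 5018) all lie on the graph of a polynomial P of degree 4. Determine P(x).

Using the Lagrange interpolation formula with nodes -1, 0, 2, 4, 6:
  L_0(x) = x(x - 2)(x - 4)(x - 6) / 105
  L_1(x) = (x + 1)(x - 2)(x - 4)(x - 6) / -48
  L_2(x) = (x + 1)x(x - 4)(x - 6) / 48
  L_3(x) = (x + 1)x(x - 2)(x - 6) / -80
  L_4(x) = (x + 1)x(x - 2)(x - 4) / 336
Then P(x) = 6·L_0(x) + 2·L_1(x) + 90·L_2(x) + 1106·L_3(x) + 5018·L_4(x).
Expanding and collecting terms gives P(x) = 3x^4 + 5x^3 + 2x^2 - 4x + 2.
Check: P(2) = 90. ✓

P(x) = 3x^4 + 5x^3 + 2x^2 - 4x + 2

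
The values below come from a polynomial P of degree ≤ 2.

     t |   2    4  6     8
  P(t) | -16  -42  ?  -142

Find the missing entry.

The 3 known points determine the degree-2 polynomial uniquely.
Write P(t) = at^2 + bt + c. Substituting each data point gives a linear system:
  4a + 2b + c = -16
  16a + 4b + c = -42
  64a + 8b + c = -142
Solving the system yields a = -2, b = -1, c = -6.
So P(t) = -2t^2 - t - 6.
Then P(6) = -84.

-84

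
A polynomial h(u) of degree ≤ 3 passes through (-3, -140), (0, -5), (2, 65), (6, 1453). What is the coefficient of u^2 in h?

Write h(u) = au^3 + bu^2 + cu + d. Substituting each data point gives a linear system:
  -27a + 9b - 3c + d = -140
  d = -5
  8a + 4b + 2c + d = 65
  216a + 36b + 6c + d = 1453
Solving the system yields a = 6, b = 4, c = 3, d = -5.
So h(u) = 6u^3 + 4u^2 + 3u - 5.
The coefficient of u^2 is 4.

4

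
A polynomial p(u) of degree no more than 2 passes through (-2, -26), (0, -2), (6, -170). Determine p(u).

p(u) = -5u^2 + 2u - 2

Write p(u) = au^2 + bu + c. Substituting each data point gives a linear system:
  4a - 2b + c = -26
  c = -2
  36a + 6b + c = -170
Solving the system yields a = -5, b = 2, c = -2.
So p(u) = -5u² + 2u - 2.
Check: p(-2) = -26. ✓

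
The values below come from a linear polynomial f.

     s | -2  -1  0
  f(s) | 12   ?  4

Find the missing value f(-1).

8

On equispaced nodes a degree-1 polynomial has vanishing second forward difference, so
  f(-2) - 2·f(-1) + f(0) = 0.
Substituting the known values and solving for f(-1):
  -2·f(-1) = -16
  f(-1) = 8.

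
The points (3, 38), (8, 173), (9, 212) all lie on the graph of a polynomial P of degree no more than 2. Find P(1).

Using the Lagrange interpolation formula with nodes 3, 8, 9:
  L_0(n) = (n - 8)(n - 9) / 30
  L_1(n) = (n - 3)(n - 9) / -5
  L_2(n) = (n - 3)(n - 8) / 6
Then P(n) = 38·L_0(n) + 173·L_1(n) + 212·L_2(n).
Expanding and collecting terms gives P(n) = 2n² + 5n + 5.
Evaluating at n = 1: P(1) = 12.

12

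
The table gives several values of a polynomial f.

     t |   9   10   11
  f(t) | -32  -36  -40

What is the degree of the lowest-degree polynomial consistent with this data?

1

Divided differences on the nodes 9, 10, 11:
  order 0: -32  -36  -40
  order 1: -4  -4
  order 2: 0
The order-1 divided differences are all -4 (nonzero) and every higher order vanishes, so the data lies on a polynomial of degree exactly 1.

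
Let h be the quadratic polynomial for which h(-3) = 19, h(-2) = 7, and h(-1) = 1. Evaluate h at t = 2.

19

Using the Lagrange interpolation formula with nodes -3, -2, -1:
  L_0(t) = (t + 2)(t + 1) / 2
  L_1(t) = (t + 3)(t + 1) / -1
  L_2(t) = (t + 3)(t + 2) / 2
Then h(t) = 19·L_0(t) + 7·L_1(t) + 1·L_2(t).
Expanding and collecting terms gives h(t) = 3t^2 + 3t + 1.
Evaluating at t = 2: h(2) = 19.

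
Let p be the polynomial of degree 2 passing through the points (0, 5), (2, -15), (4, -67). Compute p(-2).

Write p(t) = at^2 + bt + c. Substituting each data point gives a linear system:
  c = 5
  4a + 2b + c = -15
  16a + 4b + c = -67
Solving the system yields a = -4, b = -2, c = 5.
So p(t) = -4t^2 - 2t + 5.
Then p(-2) = -7.

-7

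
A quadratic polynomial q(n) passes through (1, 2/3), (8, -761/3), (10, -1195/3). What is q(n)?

q(n) = -4n^2 - (1/3)n + 5

Write q(n) = an^2 + bn + c. Substituting each data point gives a linear system:
  a + b + c = 2/3
  64a + 8b + c = -761/3
  100a + 10b + c = -1195/3
Solving the system yields a = -4, b = -1/3, c = 5.
So q(n) = -4n^2 - (1/3)n + 5.
Check: q(8) = -761/3. ✓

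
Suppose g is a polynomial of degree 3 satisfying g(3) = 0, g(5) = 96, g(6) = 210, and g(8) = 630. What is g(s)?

g(s) = 2s^3 - 6s^2 - 2s + 6

Using the Lagrange interpolation formula with nodes 3, 5, 6, 8:
  L_0(s) = (s - 5)(s - 6)(s - 8) / -30
  L_1(s) = (s - 3)(s - 6)(s - 8) / 6
  L_2(s) = (s - 3)(s - 5)(s - 8) / -6
  L_3(s) = (s - 3)(s - 5)(s - 6) / 30
Then g(s) = 0·L_0(s) + 96·L_1(s) + 210·L_2(s) + 630·L_3(s).
Expanding and collecting terms gives g(s) = 2s^3 - 6s^2 - 2s + 6.
Check: g(3) = 0. ✓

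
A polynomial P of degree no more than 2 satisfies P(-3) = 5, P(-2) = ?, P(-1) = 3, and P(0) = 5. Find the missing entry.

The 3 known points determine the degree-2 polynomial uniquely.
Write P(x) = ax^2 + bx + c. Substituting each data point gives a linear system:
  9a - 3b + c = 5
  a - b + c = 3
  c = 5
Solving the system yields a = 1, b = 3, c = 5.
So P(x) = x^2 + 3x + 5.
Then P(-2) = 3.

3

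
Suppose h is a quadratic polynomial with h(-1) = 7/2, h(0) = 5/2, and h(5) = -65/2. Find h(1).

Using the Lagrange interpolation formula with nodes -1, 0, 5:
  L_0(n) = n(n - 5) / 6
  L_1(n) = (n + 1)(n - 5) / -5
  L_2(n) = (n + 1)n / 30
Then h(n) = 7/2·L_0(n) + 5/2·L_1(n) - 65/2·L_2(n).
Expanding and collecting terms gives h(n) = -n^2 - 2n + 5/2.
Evaluating at n = 1: h(1) = -1/2.

-1/2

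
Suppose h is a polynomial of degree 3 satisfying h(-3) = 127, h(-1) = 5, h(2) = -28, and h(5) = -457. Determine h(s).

Write h(s) = as^3 + bs^2 + cs + d. Substituting each data point gives a linear system:
  -27a + 9b - 3c + d = 127
  -a + b - c + d = 5
  8a + 4b + 2c + d = -28
  125a + 25b + 5c + d = -457
Solving the system yields a = -4, b = 2, c = -1, d = -2.
So h(s) = -4s^3 + 2s^2 - s - 2.
Check: h(5) = -457. ✓

h(s) = -4s^3 + 2s^2 - s - 2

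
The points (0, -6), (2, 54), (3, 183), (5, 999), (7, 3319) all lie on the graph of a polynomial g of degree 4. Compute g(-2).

Using the Lagrange interpolation formula with nodes 0, 2, 3, 5, 7:
  L_0(s) = (s - 2)(s - 3)(s - 5)(s - 7) / 210
  L_1(s) = s(s - 3)(s - 5)(s - 7) / -30
  L_2(s) = s(s - 2)(s - 5)(s - 7) / 24
  L_3(s) = s(s - 2)(s - 3)(s - 7) / -60
  L_4(s) = s(s - 2)(s - 3)(s - 5) / 280
Then g(s) = -6·L_0(s) + 54·L_1(s) + 183·L_2(s) + 999·L_3(s) + 3319·L_4(s).
Expanding and collecting terms gives g(s) = s^4 + 2s^3 + 4s^2 + 6s - 6.
Evaluating at s = -2: g(-2) = -2.

-2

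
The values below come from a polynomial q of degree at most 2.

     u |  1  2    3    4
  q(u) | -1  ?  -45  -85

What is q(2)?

-17

The 3 known points determine the degree-2 polynomial uniquely.
Write q(u) = au^2 + bu + c. Substituting each data point gives a linear system:
  a + b + c = -1
  9a + 3b + c = -45
  16a + 4b + c = -85
Solving the system yields a = -6, b = 2, c = 3.
So q(u) = -6u^2 + 2u + 3.
Then q(2) = -17.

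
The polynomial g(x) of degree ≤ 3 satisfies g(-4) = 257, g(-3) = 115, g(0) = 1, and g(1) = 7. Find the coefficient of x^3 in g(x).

Write g(x) = ax^3 + bx^2 + cx + d. Substituting each data point gives a linear system:
  -64a + 16b - 4c + d = 257
  -27a + 9b - 3c + d = 115
  d = 1
  a + b + c + d = 7
Solving the system yields a = -3, b = 5, c = 4, d = 1.
So g(x) = -3x^3 + 5x^2 + 4x + 1.
The leading coefficient is -3.

-3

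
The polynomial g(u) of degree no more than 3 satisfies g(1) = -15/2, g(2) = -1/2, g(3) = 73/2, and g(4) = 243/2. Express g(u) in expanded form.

Using the Lagrange interpolation formula with nodes 1, 2, 3, 4:
  L_0(u) = (u - 2)(u - 3)(u - 4) / -6
  L_1(u) = (u - 1)(u - 3)(u - 4) / 2
  L_2(u) = (u - 1)(u - 2)(u - 4) / -2
  L_3(u) = (u - 1)(u - 2)(u - 3) / 6
Then g(u) = -15/2·L_0(u) - 1/2·L_1(u) + 73/2·L_2(u) + 243/2·L_3(u).
Expanding and collecting terms gives g(u) = 3u^3 - 3u^2 - 5u - 5/2.
Check: g(3) = 73/2. ✓

g(u) = 3u^3 - 3u^2 - 5u - 5/2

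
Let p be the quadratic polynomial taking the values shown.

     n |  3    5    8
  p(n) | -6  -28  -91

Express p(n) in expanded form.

p(n) = -2n^2 + 5n - 3

Write p(n) = an^2 + bn + c. Substituting each data point gives a linear system:
  9a + 3b + c = -6
  25a + 5b + c = -28
  64a + 8b + c = -91
Solving the system yields a = -2, b = 5, c = -3.
So p(n) = -2n^2 + 5n - 3.
Check: p(3) = -6. ✓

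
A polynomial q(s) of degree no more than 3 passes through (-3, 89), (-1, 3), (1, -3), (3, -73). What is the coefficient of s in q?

0

Write q(s) = as^3 + bs^2 + cs + d. Substituting each data point gives a linear system:
  -27a + 9b - 3c + d = 89
  -a + b - c + d = 3
  a + b + c + d = -3
  27a + 9b + 3c + d = -73
Solving the system yields a = -3, b = 1, c = 0, d = -1.
So q(s) = -3s³ + s² - 1.
The coefficient of s is 0.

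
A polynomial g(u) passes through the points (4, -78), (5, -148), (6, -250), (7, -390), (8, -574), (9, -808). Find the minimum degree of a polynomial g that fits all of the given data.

3

Forward differences of the values at u = 4, 5, 6, 7, 8, 9:
  g  : -78  -148  -250  -390  -574  -808
  Δ  : -70  -102  -140  -184  -234
  Δ^2: -32  -38  -44  -50
  Δ^3: -6  -6  -6
  Δ^4: 0  0
  Δ^5: 0
The third differences are constant (-6) and nonzero, while all higher differences vanish, so the minimal degree is 3.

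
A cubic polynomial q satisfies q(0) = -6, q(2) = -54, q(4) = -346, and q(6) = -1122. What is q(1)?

-29/2

Write q(x) = ax^3 + bx^2 + cx + d. Substituting each data point gives a linear system:
  d = -6
  8a + 4b + 2c + d = -54
  64a + 16b + 4c + d = -346
  216a + 36b + 6c + d = -1122
Solving the system yields a = -5, b = -1/2, c = -3, d = -6.
So q(x) = -5x^3 - (1/2)x^2 - 3x - 6.
Then q(1) = -29/2.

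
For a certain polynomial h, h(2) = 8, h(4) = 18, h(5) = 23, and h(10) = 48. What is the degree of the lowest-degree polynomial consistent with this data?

Divided differences on the nodes 2, 4, 5, 10:
  order 0: 8  18  23  48
  order 1: 5  5  5
  order 2: 0  0
  order 3: 0
The order-1 divided differences are all 5 (nonzero) and every higher order vanishes, so the data lies on a polynomial of degree exactly 1.

1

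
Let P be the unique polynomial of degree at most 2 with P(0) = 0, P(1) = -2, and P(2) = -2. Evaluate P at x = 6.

18

Using the Lagrange interpolation formula with nodes 0, 1, 2:
  L_0(x) = (x - 1)(x - 2) / 2
  L_1(x) = x(x - 2) / -1
  L_2(x) = x(x - 1) / 2
Then P(x) = 0·L_0(x) - 2·L_1(x) - 2·L_2(x).
Expanding and collecting terms gives P(x) = x^2 - 3x.
Evaluating at x = 6: P(6) = 18.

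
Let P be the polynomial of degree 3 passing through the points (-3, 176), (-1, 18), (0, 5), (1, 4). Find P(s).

Write P(s) = as^3 + bs^2 + cs + d. Substituting each data point gives a linear system:
  -27a + 9b - 3c + d = 176
  -a + b - c + d = 18
  d = 5
  a + b + c + d = 4
Solving the system yields a = -4, b = 6, c = -3, d = 5.
So P(s) = -4s^3 + 6s^2 - 3s + 5.
Check: P(-3) = 176. ✓

P(s) = -4s^3 + 6s^2 - 3s + 5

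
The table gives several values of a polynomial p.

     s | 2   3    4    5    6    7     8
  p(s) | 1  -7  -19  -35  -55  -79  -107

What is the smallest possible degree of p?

2

Forward differences of the values at s = 2, 3, 4, 5, 6, 7, 8:
  p  : 1  -7  -19  -35  -55  -79  -107
  Δ  : -8  -12  -16  -20  -24  -28
  Δ^2: -4  -4  -4  -4  -4
  Δ^3: 0  0  0  0
  Δ^4: 0  0  0
  Δ^5: 0  0
  Δ^6: 0
The second differences are constant (-4) and nonzero, while all higher differences vanish, so the minimal degree is 2.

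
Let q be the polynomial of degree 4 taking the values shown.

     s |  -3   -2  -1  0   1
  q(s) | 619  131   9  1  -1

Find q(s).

q(s) = 6s^4 - 6s^3 - 3s^2 + s + 1

Write q(s) = as^4 + bs^3 + cs^2 + ds + e. Substituting each data point gives a linear system:
  81a - 27b + 9c - 3d + e = 619
  16a - 8b + 4c - 2d + e = 131
  a - b + c - d + e = 9
  e = 1
  a + b + c + d + e = -1
Solving the system yields a = 6, b = -6, c = -3, d = 1, e = 1.
So q(s) = 6s⁴ - 6s³ - 3s² + s + 1.
Check: q(-3) = 619. ✓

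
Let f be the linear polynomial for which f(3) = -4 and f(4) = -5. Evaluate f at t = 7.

-8

Using the Lagrange interpolation formula with nodes 3, 4:
  L_0(t) = (t - 4) / -1
  L_1(t) = (t - 3) / 1
Then f(t) = -4·L_0(t) - 5·L_1(t).
Expanding and collecting terms gives f(t) = -t - 1.
Evaluating at t = 7: f(7) = -8.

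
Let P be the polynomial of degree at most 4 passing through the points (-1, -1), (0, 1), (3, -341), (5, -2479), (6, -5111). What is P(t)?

Write P(t) = at^4 + bt^3 + ct^2 + dt + e. Substituting each data point gives a linear system:
  a - b + c - d + e = -1
  e = 1
  81a + 27b + 9c + 3d + e = -341
  625a + 125b + 25c + 5d + e = -2479
  1296a + 216b + 36c + 6d + e = -5111
Solving the system yields a = -4, b = 1, c = -3, d = -6, e = 1.
So P(t) = -4t^4 + t^3 - 3t^2 - 6t + 1.
Check: P(6) = -5111. ✓

P(t) = -4t^4 + t^3 - 3t^2 - 6t + 1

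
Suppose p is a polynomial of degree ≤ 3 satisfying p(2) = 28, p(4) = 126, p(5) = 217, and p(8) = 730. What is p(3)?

Using the Lagrange interpolation formula with nodes 2, 4, 5, 8:
  L_0(u) = (u - 4)(u - 5)(u - 8) / -36
  L_1(u) = (u - 2)(u - 5)(u - 8) / 8
  L_2(u) = (u - 2)(u - 4)(u - 8) / -9
  L_3(u) = (u - 2)(u - 4)(u - 5) / 72
Then p(u) = 28·L_0(u) + 126·L_1(u) + 217·L_2(u) + 730·L_3(u).
Expanding and collecting terms gives p(u) = u^3 + 3u^2 + 3u + 2.
Evaluating at u = 3: p(3) = 65.

65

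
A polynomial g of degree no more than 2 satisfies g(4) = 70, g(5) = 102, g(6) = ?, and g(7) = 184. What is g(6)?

The 3 known points determine the degree-2 polynomial uniquely.
Write g(x) = ax^2 + bx + c. Substituting each data point gives a linear system:
  16a + 4b + c = 70
  25a + 5b + c = 102
  49a + 7b + c = 184
Solving the system yields a = 3, b = 5, c = 2.
So g(x) = 3x^2 + 5x + 2.
Then g(6) = 140.

140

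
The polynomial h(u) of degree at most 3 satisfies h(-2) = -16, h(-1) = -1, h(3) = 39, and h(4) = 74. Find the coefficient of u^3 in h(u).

1

Write h(u) = au^3 + bu^2 + cu + d. Substituting each data point gives a linear system:
  -8a + 4b - 2c + d = -16
  -a + b - c + d = -1
  27a + 9b + 3c + d = 39
  64a + 16b + 4c + d = 74
Solving the system yields a = 1, b = -1, c = 5, d = 6.
So h(u) = u^3 - u^2 + 5u + 6.
The leading coefficient is 1.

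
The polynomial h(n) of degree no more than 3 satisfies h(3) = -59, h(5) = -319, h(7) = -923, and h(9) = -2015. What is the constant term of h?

1

Write h(n) = an^3 + bn^2 + cn + d. Substituting each data point gives a linear system:
  27a + 9b + 3c + d = -59
  125a + 25b + 5c + d = -319
  343a + 49b + 7c + d = -923
  729a + 81b + 9c + d = -2015
Solving the system yields a = -3, b = 2, c = 1, d = 1.
So h(n) = -3n^3 + 2n^2 + n + 1.
The constant term is 1.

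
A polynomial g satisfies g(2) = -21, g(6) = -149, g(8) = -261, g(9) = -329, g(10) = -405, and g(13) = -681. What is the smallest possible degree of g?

Divided differences on the nodes 2, 6, 8, 9, 10, 13:
  order 0: -21  -149  -261  -329  -405  -681
  order 1: -32  -56  -68  -76  -92
  order 2: -4  -4  -4  -4
  order 3: 0  0  0
  order 4: 0  0
  order 5: 0
The order-2 divided differences are all -4 (nonzero) and every higher order vanishes, so the data lies on a polynomial of degree exactly 2.

2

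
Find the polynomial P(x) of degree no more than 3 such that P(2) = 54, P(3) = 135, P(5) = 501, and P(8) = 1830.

Using the Lagrange interpolation formula with nodes 2, 3, 5, 8:
  L_0(x) = (x - 3)(x - 5)(x - 8) / -18
  L_1(x) = (x - 2)(x - 5)(x - 8) / 10
  L_2(x) = (x - 2)(x - 3)(x - 8) / -18
  L_3(x) = (x - 2)(x - 3)(x - 5) / 90
Then P(x) = 54·L_0(x) + 135·L_1(x) + 501·L_2(x) + 1830·L_3(x).
Expanding and collecting terms gives P(x) = 3x^3 + 4x^2 + 4x + 6.
Check: P(3) = 135. ✓

P(x) = 3x^3 + 4x^2 + 4x + 6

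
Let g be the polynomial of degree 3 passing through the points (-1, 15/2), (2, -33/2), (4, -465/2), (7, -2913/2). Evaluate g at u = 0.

-1/2

Using the Lagrange interpolation formula with nodes -1, 2, 4, 7:
  L_0(u) = (u - 2)(u - 4)(u - 7) / -120
  L_1(u) = (u + 1)(u - 4)(u - 7) / 30
  L_2(u) = (u + 1)(u - 2)(u - 7) / -30
  L_3(u) = (u + 1)(u - 2)(u - 4) / 120
Then g(u) = 15/2·L_0(u) - 33/2·L_1(u) - 465/2·L_2(u) - 2913/2·L_3(u).
Expanding and collecting terms gives g(u) = -5u^3 + 5u^2 + 2u - 1/2.
Evaluating at u = 0: g(0) = -1/2.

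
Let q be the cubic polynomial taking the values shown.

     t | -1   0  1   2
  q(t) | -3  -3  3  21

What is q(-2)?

Forward differences of the values at t = -1, 0, 1, 2:
  q  : -3  -3  3  21
  Δ  : 0  6  18
  Δ^2: 6  12
  Δ^3: 6
The third differences are constant, confirming degree 3.
Interpolating (Newton forward form) and evaluating at t = -2 gives q(-2) = -3.

-3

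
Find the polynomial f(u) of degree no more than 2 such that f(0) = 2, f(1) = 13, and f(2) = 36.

Write f(u) = au^2 + bu + c. Substituting each data point gives a linear system:
  c = 2
  a + b + c = 13
  4a + 2b + c = 36
Solving the system yields a = 6, b = 5, c = 2.
So f(u) = 6u^2 + 5u + 2.
Check: f(1) = 13. ✓

f(u) = 6u^2 + 5u + 2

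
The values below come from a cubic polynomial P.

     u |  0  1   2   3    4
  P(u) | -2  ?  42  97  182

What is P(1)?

The 4 known points determine the degree-3 polynomial uniquely.
Write P(u) = au^3 + bu^2 + cu + d. Substituting each data point gives a linear system:
  d = -2
  8a + 4b + 2c + d = 42
  27a + 9b + 3c + d = 97
  64a + 16b + 4c + d = 182
Solving the system yields a = 1, b = 6, c = 6, d = -2.
So P(u) = u³ + 6u² + 6u - 2.
Then P(1) = 11.

11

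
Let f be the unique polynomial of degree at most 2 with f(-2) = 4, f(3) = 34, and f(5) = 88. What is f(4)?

58

Write f(t) = at^2 + bt + c. Substituting each data point gives a linear system:
  4a - 2b + c = 4
  9a + 3b + c = 34
  25a + 5b + c = 88
Solving the system yields a = 3, b = 3, c = -2.
So f(t) = 3t^2 + 3t - 2.
Then f(4) = 58.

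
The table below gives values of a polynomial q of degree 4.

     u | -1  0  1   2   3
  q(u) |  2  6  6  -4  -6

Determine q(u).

q(u) = u^4 - 3u^3 - 3u^2 + 5u + 6

Using the Lagrange interpolation formula with nodes -1, 0, 1, 2, 3:
  L_0(u) = u(u - 1)(u - 2)(u - 3) / 24
  L_1(u) = (u + 1)(u - 1)(u - 2)(u - 3) / -6
  L_2(u) = (u + 1)u(u - 2)(u - 3) / 4
  L_3(u) = (u + 1)u(u - 1)(u - 3) / -6
  L_4(u) = (u + 1)u(u - 1)(u - 2) / 24
Then q(u) = 2·L_0(u) + 6·L_1(u) + 6·L_2(u) - 4·L_3(u) - 6·L_4(u).
Expanding and collecting terms gives q(u) = u⁴ - 3u³ - 3u² + 5u + 6.
Check: q(3) = -6. ✓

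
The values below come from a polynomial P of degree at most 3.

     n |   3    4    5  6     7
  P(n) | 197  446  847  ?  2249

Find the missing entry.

The 4 known points determine the degree-3 polynomial uniquely.
Write P(n) = an^3 + bn^2 + cn + d. Substituting each data point gives a linear system:
  27a + 9b + 3c + d = 197
  64a + 16b + 4c + d = 446
  125a + 25b + 5c + d = 847
  343a + 49b + 7c + d = 2249
Solving the system yields a = 6, b = 4, c = -1, d = 2.
So P(n) = 6n³ + 4n² - n + 2.
Then P(6) = 1436.

1436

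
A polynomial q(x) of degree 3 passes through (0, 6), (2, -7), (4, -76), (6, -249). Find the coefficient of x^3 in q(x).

Write q(x) = ax^3 + bx^2 + cx + d. Substituting each data point gives a linear system:
  d = 6
  8a + 4b + 2c + d = -7
  64a + 16b + 4c + d = -76
  216a + 36b + 6c + d = -249
Solving the system yields a = -1, b = -1, c = -1/2, d = 6.
So q(x) = -x³ - x² - (1/2)x + 6.
The leading coefficient is -1.

-1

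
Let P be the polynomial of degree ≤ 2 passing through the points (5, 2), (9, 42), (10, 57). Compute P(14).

137

Write P(n) = an^2 + bn + c. Substituting each data point gives a linear system:
  25a + 5b + c = 2
  81a + 9b + c = 42
  100a + 10b + c = 57
Solving the system yields a = 1, b = -4, c = -3.
So P(n) = n^2 - 4n - 3.
Then P(14) = 137.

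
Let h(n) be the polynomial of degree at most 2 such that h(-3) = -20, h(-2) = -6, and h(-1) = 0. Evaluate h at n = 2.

-30

Write h(n) = an^2 + bn + c. Substituting each data point gives a linear system:
  9a - 3b + c = -20
  4a - 2b + c = -6
  a - b + c = 0
Solving the system yields a = -4, b = -6, c = -2.
So h(n) = -4n^2 - 6n - 2.
Then h(2) = -30.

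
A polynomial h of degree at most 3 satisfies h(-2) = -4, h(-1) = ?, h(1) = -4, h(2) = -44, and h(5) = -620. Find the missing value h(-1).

The 4 known points determine the degree-3 polynomial uniquely.
Write h(u) = au^3 + bu^2 + cu + d. Substituting each data point gives a linear system:
  -8a + 4b - 2c + d = -4
  a + b + c + d = -4
  8a + 4b + 2c + d = -44
  125a + 25b + 5c + d = -620
Solving the system yields a = -4, b = -6, c = 6, d = 0.
So h(u) = -4u^3 - 6u^2 + 6u.
Then h(-1) = -8.

-8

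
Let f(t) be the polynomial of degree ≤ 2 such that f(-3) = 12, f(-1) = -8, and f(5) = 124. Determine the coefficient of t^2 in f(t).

Write f(t) = at^2 + bt + c. Substituting each data point gives a linear system:
  9a - 3b + c = 12
  a - b + c = -8
  25a + 5b + c = 124
Solving the system yields a = 4, b = 6, c = -6.
So f(t) = 4t^2 + 6t - 6.
The leading coefficient is 4.

4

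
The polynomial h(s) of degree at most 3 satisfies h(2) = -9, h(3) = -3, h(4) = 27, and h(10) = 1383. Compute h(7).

381

Using the Lagrange interpolation formula with nodes 2, 3, 4, 10:
  L_0(s) = (s - 3)(s - 4)(s - 10) / -16
  L_1(s) = (s - 2)(s - 4)(s - 10) / 7
  L_2(s) = (s - 2)(s - 3)(s - 10) / -12
  L_3(s) = (s - 2)(s - 3)(s - 4) / 336
Then h(s) = -9·L_0(s) - 3·L_1(s) + 27·L_2(s) + 1383·L_3(s).
Expanding and collecting terms gives h(s) = 2s³ - 6s² - 2s + 3.
Evaluating at s = 7: h(7) = 381.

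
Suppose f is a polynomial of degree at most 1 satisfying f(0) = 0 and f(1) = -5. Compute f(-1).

Write f(n) = an + b. Substituting each data point gives a linear system:
  b = 0
  a + b = -5
Solving the system yields a = -5, b = 0.
So f(n) = -5n.
Then f(-1) = 5.

5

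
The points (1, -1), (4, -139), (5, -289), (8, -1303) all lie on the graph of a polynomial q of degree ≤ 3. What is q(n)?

Write q(n) = an^3 + bn^2 + cn + d. Substituting each data point gives a linear system:
  a + b + c + d = -1
  64a + 16b + 4c + d = -139
  125a + 25b + 5c + d = -289
  512a + 64b + 8c + d = -1303
Solving the system yields a = -3, b = 4, c = -3, d = 1.
So q(n) = -3n^3 + 4n^2 - 3n + 1.
Check: q(1) = -1. ✓

q(n) = -3n^3 + 4n^2 - 3n + 1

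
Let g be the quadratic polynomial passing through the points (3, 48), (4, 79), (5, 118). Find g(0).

3

Using the Lagrange interpolation formula with nodes 3, 4, 5:
  L_0(n) = (n - 4)(n - 5) / 2
  L_1(n) = (n - 3)(n - 5) / -1
  L_2(n) = (n - 3)(n - 4) / 2
Then g(n) = 48·L_0(n) + 79·L_1(n) + 118·L_2(n).
Expanding and collecting terms gives g(n) = 4n^2 + 3n + 3.
Evaluating at n = 0: g(0) = 3.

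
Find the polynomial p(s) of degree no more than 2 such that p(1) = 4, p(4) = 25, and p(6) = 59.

Using the Lagrange interpolation formula with nodes 1, 4, 6:
  L_0(s) = (s - 4)(s - 6) / 15
  L_1(s) = (s - 1)(s - 6) / -6
  L_2(s) = (s - 1)(s - 4) / 10
Then p(s) = 4·L_0(s) + 25·L_1(s) + 59·L_2(s).
Expanding and collecting terms gives p(s) = 2s^2 - 3s + 5.
Check: p(4) = 25. ✓

p(s) = 2s^2 - 3s + 5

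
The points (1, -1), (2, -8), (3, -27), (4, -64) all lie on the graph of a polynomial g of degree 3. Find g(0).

Forward differences of the values at n = 1, 2, 3, 4:
  g  : -1  -8  -27  -64
  Δ  : -7  -19  -37
  Δ^2: -12  -18
  Δ^3: -6
The third differences are constant, confirming degree 3.
Interpolating (Newton forward form) and evaluating at n = 0 gives g(0) = 0.

0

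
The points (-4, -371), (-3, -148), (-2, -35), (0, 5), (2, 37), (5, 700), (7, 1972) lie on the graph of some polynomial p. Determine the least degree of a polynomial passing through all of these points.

Divided differences on the nodes -4, -3, -2, 0, 2, 5, 7:
  order 0: -371  -148  -35  5  37  700  1972
  order 1: 223  113  20  16  221  636
  order 2: -55  -31  -1  41  83
  order 3: 6  6  6  6
  order 4: 0  0  0
  order 5: 0  0
  order 6: 0
The order-3 divided differences are all 6 (nonzero) and every higher order vanishes, so the data lies on a polynomial of degree exactly 3.

3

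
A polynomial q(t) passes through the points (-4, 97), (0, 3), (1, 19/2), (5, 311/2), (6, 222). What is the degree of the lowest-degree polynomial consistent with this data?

Divided differences on the nodes -4, 0, 1, 5, 6:
  order 0: 97  3  19/2  311/2  222
  order 1: -47/2  13/2  73/2  133/2
  order 2: 6  6  6
  order 3: 0  0
  order 4: 0
The order-2 divided differences are all 6 (nonzero) and every higher order vanishes, so the data lies on a polynomial of degree exactly 2.

2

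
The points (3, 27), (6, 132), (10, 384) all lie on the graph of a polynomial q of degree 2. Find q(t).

q(t) = 4t^2 - t - 6

Using the Lagrange interpolation formula with nodes 3, 6, 10:
  L_0(t) = (t - 6)(t - 10) / 21
  L_1(t) = (t - 3)(t - 10) / -12
  L_2(t) = (t - 3)(t - 6) / 28
Then q(t) = 27·L_0(t) + 132·L_1(t) + 384·L_2(t).
Expanding and collecting terms gives q(t) = 4t^2 - t - 6.
Check: q(6) = 132. ✓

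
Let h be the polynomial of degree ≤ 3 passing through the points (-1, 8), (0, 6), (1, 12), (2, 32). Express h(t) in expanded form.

h(t) = t^3 + 4t^2 + t + 6

Write h(t) = at^3 + bt^2 + ct + d. Substituting each data point gives a linear system:
  -a + b - c + d = 8
  d = 6
  a + b + c + d = 12
  8a + 4b + 2c + d = 32
Solving the system yields a = 1, b = 4, c = 1, d = 6.
So h(t) = t³ + 4t² + t + 6.
Check: h(1) = 12. ✓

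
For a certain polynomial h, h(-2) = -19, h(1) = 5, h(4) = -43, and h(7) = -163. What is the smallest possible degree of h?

Forward differences of the values at s = -2, 1, 4, 7:
  h  : -19  5  -43  -163
  Δ  : 24  -48  -120
  Δ^2: -72  -72
  Δ^3: 0
The second differences are constant (-72) and nonzero, while all higher differences vanish, so the minimal degree is 2.

2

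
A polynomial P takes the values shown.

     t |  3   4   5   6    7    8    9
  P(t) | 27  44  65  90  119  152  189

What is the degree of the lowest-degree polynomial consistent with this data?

2

Forward differences of the values at t = 3, 4, 5, 6, 7, 8, 9:
  P  : 27  44  65  90  119  152  189
  Δ  : 17  21  25  29  33  37
  Δ^2: 4  4  4  4  4
  Δ^3: 0  0  0  0
  Δ^4: 0  0  0
  Δ^5: 0  0
  Δ^6: 0
The second differences are constant (4) and nonzero, while all higher differences vanish, so the minimal degree is 2.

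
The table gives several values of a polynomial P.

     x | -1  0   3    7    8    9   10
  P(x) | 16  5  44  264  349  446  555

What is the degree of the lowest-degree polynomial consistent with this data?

2

Divided differences on the nodes -1, 0, 3, 7, 8, 9, 10:
  order 0: 16  5  44  264  349  446  555
  order 1: -11  13  55  85  97  109
  order 2: 6  6  6  6  6
  order 3: 0  0  0  0
  order 4: 0  0  0
  order 5: 0  0
  order 6: 0
The order-2 divided differences are all 6 (nonzero) and every higher order vanishes, so the data lies on a polynomial of degree exactly 2.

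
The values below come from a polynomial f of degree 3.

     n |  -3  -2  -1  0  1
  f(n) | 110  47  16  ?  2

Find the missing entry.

The 4 known points determine the degree-3 polynomial uniquely.
Write f(n) = an^3 + bn^2 + cn + d. Substituting each data point gives a linear system:
  -27a + 9b - 3c + d = 110
  -8a + 4b - 2c + d = 47
  -a + b - c + d = 16
  a + b + c + d = 2
Solving the system yields a = -2, b = 4, c = -5, d = 5.
So f(n) = -2n³ + 4n² - 5n + 5.
Then f(0) = 5.

5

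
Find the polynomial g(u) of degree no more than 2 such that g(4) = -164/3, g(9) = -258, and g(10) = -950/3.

g(u) = -3u^2 - (5/3)u

Write g(u) = au^2 + bu + c. Substituting each data point gives a linear system:
  16a + 4b + c = -164/3
  81a + 9b + c = -258
  100a + 10b + c = -950/3
Solving the system yields a = -3, b = -5/3, c = 0.
So g(u) = -3u^2 - (5/3)u.
Check: g(4) = -164/3. ✓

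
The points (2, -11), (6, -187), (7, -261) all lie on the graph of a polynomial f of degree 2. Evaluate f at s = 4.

Using the Lagrange interpolation formula with nodes 2, 6, 7:
  L_0(s) = (s - 6)(s - 7) / 20
  L_1(s) = (s - 2)(s - 7) / -4
  L_2(s) = (s - 2)(s - 6) / 5
Then f(s) = -11·L_0(s) - 187·L_1(s) - 261·L_2(s).
Expanding and collecting terms gives f(s) = -6s^2 + 4s + 5.
Evaluating at s = 4: f(4) = -75.

-75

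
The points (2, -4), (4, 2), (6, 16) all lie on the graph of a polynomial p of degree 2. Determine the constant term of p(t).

-2

Write p(t) = at^2 + bt + c. Substituting each data point gives a linear system:
  4a + 2b + c = -4
  16a + 4b + c = 2
  36a + 6b + c = 16
Solving the system yields a = 1, b = -3, c = -2.
So p(t) = t^2 - 3t - 2.
The constant term is -2.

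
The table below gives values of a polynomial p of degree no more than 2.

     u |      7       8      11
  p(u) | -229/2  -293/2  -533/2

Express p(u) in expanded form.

p(u) = -2u^2 - 2u - 5/2

Write p(u) = au^2 + bu + c. Substituting each data point gives a linear system:
  49a + 7b + c = -229/2
  64a + 8b + c = -293/2
  121a + 11b + c = -533/2
Solving the system yields a = -2, b = -2, c = -5/2.
So p(u) = -2u^2 - 2u - 5/2.
Check: p(8) = -293/2. ✓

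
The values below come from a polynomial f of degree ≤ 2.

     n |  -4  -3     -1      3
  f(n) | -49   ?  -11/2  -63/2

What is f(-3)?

-57/2

The 3 known points determine the degree-2 polynomial uniquely.
Write f(n) = an^2 + bn + c. Substituting each data point gives a linear system:
  16a - 4b + c = -49
  a - b + c = -11/2
  9a + 3b + c = -63/2
Solving the system yields a = -3, b = -1/2, c = -3.
So f(n) = -3n^2 - (1/2)n - 3.
Then f(-3) = -57/2.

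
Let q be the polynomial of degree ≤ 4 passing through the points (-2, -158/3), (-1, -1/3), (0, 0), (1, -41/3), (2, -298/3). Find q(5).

-8425/3

Write q(u) = au^4 + bu^3 + cu^2 + du + e. Substituting each data point gives a linear system:
  16a - 8b + 4c - 2d + e = -158/3
  a - b + c - d + e = -1/3
  e = 0
  a + b + c + d + e = -41/3
  16a + 8b + 4c + 2d + e = -298/3
Solving the system yields a = -4, b = -5/3, c = -3, d = -5, e = 0.
So q(u) = -4u⁴ - (5/3)u³ - 3u² - 5u.
Then q(5) = -8425/3.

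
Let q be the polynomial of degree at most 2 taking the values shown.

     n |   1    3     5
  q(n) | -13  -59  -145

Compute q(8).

Using the Lagrange interpolation formula with nodes 1, 3, 5:
  L_0(n) = (n - 3)(n - 5) / 8
  L_1(n) = (n - 1)(n - 5) / -4
  L_2(n) = (n - 1)(n - 3) / 8
Then q(n) = -13·L_0(n) - 59·L_1(n) - 145·L_2(n).
Expanding and collecting terms gives q(n) = -5n^2 - 3n - 5.
Evaluating at n = 8: q(8) = -349.

-349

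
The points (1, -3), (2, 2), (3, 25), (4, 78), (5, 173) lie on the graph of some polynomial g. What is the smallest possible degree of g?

3

Forward differences of the values at u = 1, 2, 3, 4, 5:
  g  : -3  2  25  78  173
  Δ  : 5  23  53  95
  Δ^2: 18  30  42
  Δ^3: 12  12
  Δ^4: 0
The third differences are constant (12) and nonzero, while all higher differences vanish, so the minimal degree is 3.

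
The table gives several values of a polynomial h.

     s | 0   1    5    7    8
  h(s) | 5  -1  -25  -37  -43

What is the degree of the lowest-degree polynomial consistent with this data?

Divided differences on the nodes 0, 1, 5, 7, 8:
  order 0: 5  -1  -25  -37  -43
  order 1: -6  -6  -6  -6
  order 2: 0  0  0
  order 3: 0  0
  order 4: 0
The order-1 divided differences are all -6 (nonzero) and every higher order vanishes, so the data lies on a polynomial of degree exactly 1.

1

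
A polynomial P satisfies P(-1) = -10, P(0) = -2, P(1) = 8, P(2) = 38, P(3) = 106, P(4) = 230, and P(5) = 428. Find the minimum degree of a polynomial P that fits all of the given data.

3

Forward differences of the values at s = -1, 0, 1, 2, 3, 4, 5:
  P  : -10  -2  8  38  106  230  428
  Δ  : 8  10  30  68  124  198
  Δ^2: 2  20  38  56  74
  Δ^3: 18  18  18  18
  Δ^4: 0  0  0
  Δ^5: 0  0
  Δ^6: 0
The third differences are constant (18) and nonzero, while all higher differences vanish, so the minimal degree is 3.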